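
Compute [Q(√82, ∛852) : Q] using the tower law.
[Q(√82, ∛852) : Q] = 6

Let L = Q(√82, ∛852). Since Q(√82) ⊂ L and [Q(√82):Q] = 2, the tower law gives 2 | [L:Q]. Likewise Q(∛852) ⊂ L with [Q(∛852):Q] = 3 (because 852 is not a perfect cube), so 3 | [L:Q]. As gcd(2,3) = 1, [L:Q] is divisible by 6. Conversely L is generated over Q by √82 and ∛852, so [L:Q] ≤ 2·3 = 6. Therefore [Q(√82, ∛852) : Q] = 6.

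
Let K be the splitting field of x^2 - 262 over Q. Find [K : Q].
[K : Q] = 2

f(x) = x^2 - 262 factors as (x - √262)(x + √262). The splitting field is K = Q(√262). Since 262 is squarefree and > 1, it is not a perfect square, so x^2 - 262 is irreducible over Q and [Q(√262) : Q] = 2. Hence [K : Q] = 2.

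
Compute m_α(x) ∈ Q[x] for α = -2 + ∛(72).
m_α(x) = x^3 + 6x^2 + 12x - 64

Set β = α + 2 = ∛(72), so β^3 = 72. Then (α + 2)^3 - 72 = 0, i.e. α is a root of g(x) = (x + 2)^3 - 72 = x^3 + 6x^2 + 12x - 64. Since g(x) = h(x + 2) where h(x) = x^3 - 72, and h is irreducible over Q (because 72 is not a perfect cube, so h has no rational root, and a monic cubic with no rational root is irreducible), g is also irreducible (irreducibility is preserved under the substitution x → x + 2). Hence m_α(x) = x^3 + 6x^2 + 12x - 64.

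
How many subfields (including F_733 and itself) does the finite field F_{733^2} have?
F_{733^2} has 2 subfields

The subfields of F_{p^n} are exactly the fields F_{p^d} for d | n (each is the fixed field of the unique index-d subgroup of Gal(F_{p^n}/F_p) ≅ Z/nZ). The divisors of n = 2 are {1, 2}, giving 2 subfields: F_{733^1}, F_{733^2}.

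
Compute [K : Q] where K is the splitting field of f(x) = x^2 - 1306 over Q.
[K : Q] = 2

f(x) = x^2 - 1306 factors as (x - √1306)(x + √1306). The splitting field is K = Q(√1306). Since 1306 is squarefree and > 1, it is not a perfect square, so x^2 - 1306 is irreducible over Q and [Q(√1306) : Q] = 2. Hence [K : Q] = 2.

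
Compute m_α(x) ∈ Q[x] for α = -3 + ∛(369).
m_α(x) = x^3 + 9x^2 + 27x - 342

Set β = α + 3 = ∛(369), so β^3 = 369. Then (α + 3)^3 - 369 = 0, i.e. α is a root of g(x) = (x + 3)^3 - 369 = x^3 + 9x^2 + 27x - 342. Since g(x) = h(x + 3) where h(x) = x^3 - 369, and h is irreducible over Q (because 369 is not a perfect cube, so h has no rational root, and a monic cubic with no rational root is irreducible), g is also irreducible (irreducibility is preserved under the substitution x → x + 3). Hence m_α(x) = x^3 + 9x^2 + 27x - 342.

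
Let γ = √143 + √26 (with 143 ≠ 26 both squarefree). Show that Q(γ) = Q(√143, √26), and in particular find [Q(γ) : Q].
[Q(γ) : Q] = 4 (equivalently, Q(γ) = Q(√143, √26))

Obviously Q(γ) ⊆ Q(√143, √26), and [Q(√143, √26):Q] = 4 (since 143, 26 are distinct squarefree integers > 1 with 3718 not a perfect square). To show equality we compute the minimal polynomial of γ. From γ = √143 + √26: γ^2 = 143 + 2√(3718) + 26 = 169 + 2√(3718), so γ^2 - 169 = 2√(3718); squaring, (γ^2 - 169)^2 = 4·3718, i.e. γ^4 - 338γ^2 + 28561 - 14872 = 0, i.e. γ^4 - 338γ^2 + 13689 = 0. So γ is a root of x^4 - 338x^2 + 13689. This polynomial is irreducible over Q: it has no rational root (each ±√143 ± √26 is irrational), and any factorization into two quadratics over Q would force √(3718) ∈ Q (pairing opposite roots) or √143, √26 ∈ Q (other pairings), all impossible. Hence [Q(γ):Q] = 4 = [Q(√143, √26):Q], so Q(γ) = Q(√143, √26).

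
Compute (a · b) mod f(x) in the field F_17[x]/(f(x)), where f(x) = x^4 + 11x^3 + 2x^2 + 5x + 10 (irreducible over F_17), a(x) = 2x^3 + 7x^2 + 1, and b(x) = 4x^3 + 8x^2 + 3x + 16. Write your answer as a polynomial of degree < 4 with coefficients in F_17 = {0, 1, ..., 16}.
a · b ≡ 4x^3 + 16x^2 + 3x + 3 (mod f(x))

Multiply in F_17[x]: a(x)·b(x) = (2x^3 + 7x^2 + 1)·(4x^3 + 8x^2 + 3x + 16) = 8x^6 + 10x^5 + 11x^4 + 6x^3 + x^2 + 3x + 16. This has degree ≥ 4, so divide by f(x) over F_17: 8x^6 + 10x^5 + 11x^4 + 6x^3 + x^2 + 3x + 16 = (8x^2 + 7x + 3)·(x^4 + 11x^3 + 2x^2 + 5x + 10) + (4x^3 + 16x^2 + 3x + 3). Hence a·b ≡ 4x^3 + 16x^2 + 3x + 3 (mod f). (F_17[x]/(f) is a field with 17^4 = 83521 elements since f is irreducible of degree 4.)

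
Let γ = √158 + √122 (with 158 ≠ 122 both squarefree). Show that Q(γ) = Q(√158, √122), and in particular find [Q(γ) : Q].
[Q(γ) : Q] = 4 (equivalently, Q(γ) = Q(√158, √122))

Obviously Q(γ) ⊆ Q(√158, √122), and [Q(√158, √122):Q] = 4 (since 158, 122 are distinct squarefree integers > 1 with 19276 not a perfect square). To show equality we compute the minimal polynomial of γ. From γ = √158 + √122: γ^2 = 158 + 2√(19276) + 122 = 280 + 2√(19276), so γ^2 - 280 = 2√(19276); squaring, (γ^2 - 280)^2 = 4·19276, i.e. γ^4 - 560γ^2 + 78400 - 77104 = 0, i.e. γ^4 - 560γ^2 + 1296 = 0. So γ is a root of x^4 - 560x^2 + 1296. This polynomial is irreducible over Q: it has no rational root (each ±√158 ± √122 is irrational), and any factorization into two quadratics over Q would force √(19276) ∈ Q (pairing opposite roots) or √158, √122 ∈ Q (other pairings), all impossible. Hence [Q(γ):Q] = 4 = [Q(√158, √122):Q], so Q(γ) = Q(√158, √122).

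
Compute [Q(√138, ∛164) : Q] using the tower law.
[Q(√138, ∛164) : Q] = 6

Let L = Q(√138, ∛164). Since Q(√138) ⊂ L and [Q(√138):Q] = 2, the tower law gives 2 | [L:Q]. Likewise Q(∛164) ⊂ L with [Q(∛164):Q] = 3 (because 164 is not a perfect cube), so 3 | [L:Q]. As gcd(2,3) = 1, [L:Q] is divisible by 6. Conversely L is generated over Q by √138 and ∛164, so [L:Q] ≤ 2·3 = 6. Therefore [Q(√138, ∛164) : Q] = 6.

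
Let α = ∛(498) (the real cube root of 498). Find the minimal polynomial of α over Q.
m_α(x) = x^3 - 498

α satisfies α^3 = 498, so x^3 - 498 annihilates α. By the rational root test, a rational root p/q (in lowest terms) of x^3 - 498 would satisfy p^3 = 498 q^3, forcing q = 1 and p^3 = 498; but 498 is not a perfect cube, contradiction. A monic cubic over Q with no rational root is irreducible (any nontrivial factorization would include a linear factor). Hence x^3 - 498 is the minimal polynomial of α, and in particular [Q(α):Q] = 3.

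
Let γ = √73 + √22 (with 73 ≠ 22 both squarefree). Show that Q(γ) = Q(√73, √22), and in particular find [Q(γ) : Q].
[Q(γ) : Q] = 4 (equivalently, Q(γ) = Q(√73, √22))

Obviously Q(γ) ⊆ Q(√73, √22), and [Q(√73, √22):Q] = 4 (since 73, 22 are distinct squarefree integers > 1 with 1606 not a perfect square). To show equality we compute the minimal polynomial of γ. From γ = √73 + √22: γ^2 = 73 + 2√(1606) + 22 = 95 + 2√(1606), so γ^2 - 95 = 2√(1606); squaring, (γ^2 - 95)^2 = 4·1606, i.e. γ^4 - 190γ^2 + 9025 - 6424 = 0, i.e. γ^4 - 190γ^2 + 2601 = 0. So γ is a root of x^4 - 190x^2 + 2601. This polynomial is irreducible over Q: it has no rational root (each ±√73 ± √22 is irrational), and any factorization into two quadratics over Q would force √(1606) ∈ Q (pairing opposite roots) or √73, √22 ∈ Q (other pairings), all impossible. Hence [Q(γ):Q] = 4 = [Q(√73, √22):Q], so Q(γ) = Q(√73, √22).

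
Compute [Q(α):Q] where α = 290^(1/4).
[Q(α):Q] = 4

α is a root of x^4 - 290. By Eisenstein's criterion at the prime p = 2 (which divides the constant term 290 but p^2 = 4 does not, since 290 is squarefree), x^4 - 290 is irreducible over Q. Hence [Q(α):Q] = 4.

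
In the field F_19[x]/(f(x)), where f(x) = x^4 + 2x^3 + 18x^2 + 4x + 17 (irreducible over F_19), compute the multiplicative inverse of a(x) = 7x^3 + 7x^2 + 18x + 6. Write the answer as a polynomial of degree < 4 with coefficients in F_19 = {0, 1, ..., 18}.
a(x)^(-1) ≡ 7x^3 + 12x^2 + x + 14 (mod f(x))

Since f is irreducible over F_19, F_19[x]/(f) is a field and a(x) ≠ 0 has an inverse. Apply the extended Euclidean algorithm to f(x) and a(x) in F_19[x]: f(x) = (11x + 11)·a(x) + (9x^2 + 6x + 8);  a(x) = (5x + 8)·(9x^2 + 6x + 8) + (6x + 18);  (9x^2 + 6x + 8) = (11x + 6)·(6x + 18) + (14). The last nonzero remainder is the constant 14 = gcd(f, a) in F_19. Back-substituting through the division chain expresses 14 = s(x)·a(x) + t(x)·f(x) with s(x) ≡ 3x^3 + 16x^2 + 14x + 6 (mod f), so (3x^3 + 16x^2 + 14x + 6)·a(x) ≡ 14 (mod f). Multiplying by 14^(-1) ≡ 15 in F_19 gives a(x)^(-1) ≡ 15·(3x^3 + 16x^2 + 14x + 6) ≡ 7x^3 + 12x^2 + x + 14 (mod f). Check: (7x^3 + 7x^2 + 18x + 6)·(7x^3 + 12x^2 + x + 14) = 11x^6 + 8x^4 + 2x^3 + 17x^2 + 11x + 8 ≡ 1 (mod x^4 + 2x^3 + 18x^2 + 4x + 17).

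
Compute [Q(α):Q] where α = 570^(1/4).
[Q(α):Q] = 4

α is a root of x^4 - 570. By Eisenstein's criterion at the prime p = 2 (which divides the constant term 570 but p^2 = 4 does not, since 570 is squarefree), x^4 - 570 is irreducible over Q. Hence [Q(α):Q] = 4.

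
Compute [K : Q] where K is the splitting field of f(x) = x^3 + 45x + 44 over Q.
[K : Q] = 6

By the rational root test, any rational root of the monic integer polynomial f(x) = x^3 + 45x + 44 must be an integer dividing the constant term 44, i.e. one of ±{1, 2, 4, 11, 22, 44}. Evaluating: f(1) = 90, f(-1) = -2, f(2) = 142, f(-2) = -54, f(4) = 288, f(-4) = -200, f(11) = 1870, f(-11) = -1782, f(22) = 11682, f(-22) = -11594, f(44) = 87208, f(-44) = -87120; none is 0, so f has no rational root and is therefore irreducible over Q (a cubic with no linear factor over a field is irreducible). For an irreducible cubic, the Galois group is A_3 or S_3 according as the discriminant disc(f) = -4a^3 - 27b^2 = -4·(45)^3 - 27·(44)^2 = -416772 is or is not a square in Q. Here disc(f) = -416772 is not a perfect square in Q, so the Galois group of f over Q is not contained in A_3 and must be all of S_3. The splitting field has degree |S_3| = 6 over Q, so [K : Q] = 6.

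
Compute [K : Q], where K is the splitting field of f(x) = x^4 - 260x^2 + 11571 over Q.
[K : Q] = 4

Solving the quadratic in x^2: x^2 = (260 ± √(260^2 - 4·11571))/2 = (260 ± √21316)/2 = (260 ± 146)/2, giving x^2 = 57 or x^2 = 203. So f(x) = (x^2 - 57)(x^2 - 203) and the roots of f are ±√57, ±√203. Hence the splitting field is K = Q(√57, √203). Since 57 and 203 are distinct squarefree integers > 1, their product 11571 is not a perfect square, so √203 ∉ Q(√57). By the tower law [K:Q] = [Q(√57,√203):Q(√57)] · [Q(√57):Q] = 2 · 2 = 4.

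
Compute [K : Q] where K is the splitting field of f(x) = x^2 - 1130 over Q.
[K : Q] = 2

f(x) = x^2 - 1130 factors as (x - √1130)(x + √1130). The splitting field is K = Q(√1130). Since 1130 is squarefree and > 1, it is not a perfect square, so x^2 - 1130 is irreducible over Q and [Q(√1130) : Q] = 2. Hence [K : Q] = 2.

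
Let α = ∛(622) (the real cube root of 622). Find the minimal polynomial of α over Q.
m_α(x) = x^3 - 622

α satisfies α^3 = 622, so x^3 - 622 annihilates α. By the rational root test, a rational root p/q (in lowest terms) of x^3 - 622 would satisfy p^3 = 622 q^3, forcing q = 1 and p^3 = 622; but 622 is not a perfect cube, contradiction. A monic cubic over Q with no rational root is irreducible (any nontrivial factorization would include a linear factor). Hence x^3 - 622 is the minimal polynomial of α, and in particular [Q(α):Q] = 3.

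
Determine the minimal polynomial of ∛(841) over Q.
m_α(x) = x^3 - 841

α satisfies α^3 = 841, so x^3 - 841 annihilates α. By the rational root test, a rational root p/q (in lowest terms) of x^3 - 841 would satisfy p^3 = 841 q^3, forcing q = 1 and p^3 = 841; but 841 is not a perfect cube, contradiction. A monic cubic over Q with no rational root is irreducible (any nontrivial factorization would include a linear factor). Hence x^3 - 841 is the minimal polynomial of α, and in particular [Q(α):Q] = 3.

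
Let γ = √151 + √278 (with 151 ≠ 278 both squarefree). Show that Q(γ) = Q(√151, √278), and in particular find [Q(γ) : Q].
[Q(γ) : Q] = 4 (equivalently, Q(γ) = Q(√151, √278))

Obviously Q(γ) ⊆ Q(√151, √278), and [Q(√151, √278):Q] = 4 (since 151, 278 are distinct squarefree integers > 1 with 41978 not a perfect square). To show equality we compute the minimal polynomial of γ. From γ = √151 + √278: γ^2 = 151 + 2√(41978) + 278 = 429 + 2√(41978), so γ^2 - 429 = 2√(41978); squaring, (γ^2 - 429)^2 = 4·41978, i.e. γ^4 - 858γ^2 + 184041 - 167912 = 0, i.e. γ^4 - 858γ^2 + 16129 = 0. So γ is a root of x^4 - 858x^2 + 16129. This polynomial is irreducible over Q: it has no rational root (each ±√151 ± √278 is irrational), and any factorization into two quadratics over Q would force √(41978) ∈ Q (pairing opposite roots) or √151, √278 ∈ Q (other pairings), all impossible. Hence [Q(γ):Q] = 4 = [Q(√151, √278):Q], so Q(γ) = Q(√151, √278).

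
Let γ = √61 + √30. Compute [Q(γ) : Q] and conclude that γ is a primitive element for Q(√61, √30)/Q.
[Q(γ) : Q] = 4 (equivalently, Q(γ) = Q(√61, √30))

Obviously Q(γ) ⊆ Q(√61, √30), and [Q(√61, √30):Q] = 4 (since 61, 30 are distinct squarefree integers > 1 with 1830 not a perfect square). To show equality we compute the minimal polynomial of γ. From γ = √61 + √30: γ^2 = 61 + 2√(1830) + 30 = 91 + 2√(1830), so γ^2 - 91 = 2√(1830); squaring, (γ^2 - 91)^2 = 4·1830, i.e. γ^4 - 182γ^2 + 8281 - 7320 = 0, i.e. γ^4 - 182γ^2 + 961 = 0. So γ is a root of x^4 - 182x^2 + 961. This polynomial is irreducible over Q: it has no rational root (each ±√61 ± √30 is irrational), and any factorization into two quadratics over Q would force √(1830) ∈ Q (pairing opposite roots) or √61, √30 ∈ Q (other pairings), all impossible. Hence [Q(γ):Q] = 4 = [Q(√61, √30):Q], so Q(γ) = Q(√61, √30).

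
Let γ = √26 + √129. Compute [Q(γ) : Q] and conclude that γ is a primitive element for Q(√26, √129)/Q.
[Q(γ) : Q] = 4 (equivalently, Q(γ) = Q(√26, √129))

Obviously Q(γ) ⊆ Q(√26, √129), and [Q(√26, √129):Q] = 4 (since 26, 129 are distinct squarefree integers > 1 with 3354 not a perfect square). To show equality we compute the minimal polynomial of γ. From γ = √26 + √129: γ^2 = 26 + 2√(3354) + 129 = 155 + 2√(3354), so γ^2 - 155 = 2√(3354); squaring, (γ^2 - 155)^2 = 4·3354, i.e. γ^4 - 310γ^2 + 24025 - 13416 = 0, i.e. γ^4 - 310γ^2 + 10609 = 0. So γ is a root of x^4 - 310x^2 + 10609. This polynomial is irreducible over Q: it has no rational root (each ±√26 ± √129 is irrational), and any factorization into two quadratics over Q would force √(3354) ∈ Q (pairing opposite roots) or √26, √129 ∈ Q (other pairings), all impossible. Hence [Q(γ):Q] = 4 = [Q(√26, √129):Q], so Q(γ) = Q(√26, √129).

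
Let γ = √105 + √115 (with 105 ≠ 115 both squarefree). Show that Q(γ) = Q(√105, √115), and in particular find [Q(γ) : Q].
[Q(γ) : Q] = 4 (equivalently, Q(γ) = Q(√105, √115))

Obviously Q(γ) ⊆ Q(√105, √115), and [Q(√105, √115):Q] = 4 (since 105, 115 are distinct squarefree integers > 1 with 12075 not a perfect square). To show equality we compute the minimal polynomial of γ. From γ = √105 + √115: γ^2 = 105 + 2√(12075) + 115 = 220 + 2√(12075), so γ^2 - 220 = 2√(12075); squaring, (γ^2 - 220)^2 = 4·12075, i.e. γ^4 - 440γ^2 + 48400 - 48300 = 0, i.e. γ^4 - 440γ^2 + 100 = 0. So γ is a root of x^4 - 440x^2 + 100. This polynomial is irreducible over Q: it has no rational root (each ±√105 ± √115 is irrational), and any factorization into two quadratics over Q would force √(12075) ∈ Q (pairing opposite roots) or √105, √115 ∈ Q (other pairings), all impossible. Hence [Q(γ):Q] = 4 = [Q(√105, √115):Q], so Q(γ) = Q(√105, √115).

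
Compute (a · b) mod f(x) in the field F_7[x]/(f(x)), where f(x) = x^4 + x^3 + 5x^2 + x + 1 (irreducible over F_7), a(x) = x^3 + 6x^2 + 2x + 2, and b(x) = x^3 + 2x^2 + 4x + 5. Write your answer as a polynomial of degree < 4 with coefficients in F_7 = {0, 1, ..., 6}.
a · b ≡ 4x^2 + 5x + 4 (mod f(x))

Multiply in F_7[x]: a(x)·b(x) = (x^3 + 6x^2 + 2x + 2)·(x^3 + 2x^2 + 4x + 5) = x^6 + x^5 + 4x^4 + 4x + 3. This has degree ≥ 4, so divide by f(x) over F_7: x^6 + x^5 + 4x^4 + 4x + 3 = (x^2 + 6)·(x^4 + x^3 + 5x^2 + x + 1) + (4x^2 + 5x + 4). Hence a·b ≡ 4x^2 + 5x + 4 (mod f). (F_7[x]/(f) is a field with 7^4 = 2401 elements since f is irreducible of degree 4.)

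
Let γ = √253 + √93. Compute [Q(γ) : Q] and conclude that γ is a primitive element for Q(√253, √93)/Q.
[Q(γ) : Q] = 4 (equivalently, Q(γ) = Q(√253, √93))

Obviously Q(γ) ⊆ Q(√253, √93), and [Q(√253, √93):Q] = 4 (since 253, 93 are distinct squarefree integers > 1 with 23529 not a perfect square). To show equality we compute the minimal polynomial of γ. From γ = √253 + √93: γ^2 = 253 + 2√(23529) + 93 = 346 + 2√(23529), so γ^2 - 346 = 2√(23529); squaring, (γ^2 - 346)^2 = 4·23529, i.e. γ^4 - 692γ^2 + 119716 - 94116 = 0, i.e. γ^4 - 692γ^2 + 25600 = 0. So γ is a root of x^4 - 692x^2 + 25600. This polynomial is irreducible over Q: it has no rational root (each ±√253 ± √93 is irrational), and any factorization into two quadratics over Q would force √(23529) ∈ Q (pairing opposite roots) or √253, √93 ∈ Q (other pairings), all impossible. Hence [Q(γ):Q] = 4 = [Q(√253, √93):Q], so Q(γ) = Q(√253, √93).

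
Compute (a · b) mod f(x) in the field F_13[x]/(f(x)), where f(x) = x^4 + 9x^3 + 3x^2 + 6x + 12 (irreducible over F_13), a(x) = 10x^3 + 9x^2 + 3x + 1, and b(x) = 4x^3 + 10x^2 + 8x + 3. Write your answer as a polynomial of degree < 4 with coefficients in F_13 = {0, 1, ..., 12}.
a · b ≡ x^3 + 8x^2 + 1 (mod f(x))

Multiply in F_13[x]: a(x)·b(x) = (10x^3 + 9x^2 + 3x + 1)·(4x^3 + 10x^2 + 8x + 3) = x^6 + 6x^5 + 6x^3 + 9x^2 + 4x + 3. This has degree ≥ 4, so divide by f(x) over F_13: x^6 + 6x^5 + 6x^3 + 9x^2 + 4x + 3 = (x^2 + 10x + 11)·(x^4 + 9x^3 + 3x^2 + 6x + 12) + (x^3 + 8x^2 + 1). Hence a·b ≡ x^3 + 8x^2 + 1 (mod f). (F_13[x]/(f) is a field with 13^4 = 28561 elements since f is irreducible of degree 4.)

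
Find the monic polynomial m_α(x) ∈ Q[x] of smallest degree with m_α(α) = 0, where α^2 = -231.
m_α(x) = x^2 + 231

α satisfies α^2 + 231 = 0, so x^2 + 231 annihilates α. Since d = -231 is squarefree and ≠ 1, it is not a perfect square in Q, so x^2 + 231 has no rational root and is therefore irreducible over Q (a degree-2 polynomial over a field is irreducible iff it has no root). Hence m_α(x) = x^2 + 231.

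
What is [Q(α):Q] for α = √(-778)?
[Q(α):Q] = 2

[Q(α):Q] equals the degree of the minimal polynomial of α. Here α^2 = -778 and x^2 + 778 is irreducible (d = -778 is squarefree, ≠ 1, hence not a square), so deg(m_α) = 2. Thus [Q(α):Q] = 2.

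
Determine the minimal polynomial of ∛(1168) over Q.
m_α(x) = x^3 - 1168

α satisfies α^3 = 1168, so x^3 - 1168 annihilates α. By the rational root test, a rational root p/q (in lowest terms) of x^3 - 1168 would satisfy p^3 = 1168 q^3, forcing q = 1 and p^3 = 1168; but 1168 is not a perfect cube, contradiction. A monic cubic over Q with no rational root is irreducible (any nontrivial factorization would include a linear factor). Hence x^3 - 1168 is the minimal polynomial of α, and in particular [Q(α):Q] = 3.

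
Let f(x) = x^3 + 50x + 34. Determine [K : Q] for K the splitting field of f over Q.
[K : Q] = 6

By the rational root test, any rational root of the monic integer polynomial f(x) = x^3 + 50x + 34 must be an integer dividing the constant term 34, i.e. one of ±{1, 2, 17, 34}. Evaluating: f(1) = 85, f(-1) = -17, f(2) = 142, f(-2) = -74, f(17) = 5797, f(-17) = -5729, f(34) = 41038, f(-34) = -40970; none is 0, so f has no rational root and is therefore irreducible over Q (a cubic with no linear factor over a field is irreducible). For an irreducible cubic, the Galois group is A_3 or S_3 according as the discriminant disc(f) = -4a^3 - 27b^2 = -4·(50)^3 - 27·(34)^2 = -531212 is or is not a square in Q. Here disc(f) = -531212 is not a perfect square in Q, so the Galois group of f over Q is not contained in A_3 and must be all of S_3. The splitting field has degree |S_3| = 6 over Q, so [K : Q] = 6.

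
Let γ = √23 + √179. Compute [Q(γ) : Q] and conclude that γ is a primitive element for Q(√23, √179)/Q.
[Q(γ) : Q] = 4 (equivalently, Q(γ) = Q(√23, √179))

Obviously Q(γ) ⊆ Q(√23, √179), and [Q(√23, √179):Q] = 4 (since 23, 179 are distinct squarefree integers > 1 with 4117 not a perfect square). To show equality we compute the minimal polynomial of γ. From γ = √23 + √179: γ^2 = 23 + 2√(4117) + 179 = 202 + 2√(4117), so γ^2 - 202 = 2√(4117); squaring, (γ^2 - 202)^2 = 4·4117, i.e. γ^4 - 404γ^2 + 40804 - 16468 = 0, i.e. γ^4 - 404γ^2 + 24336 = 0. So γ is a root of x^4 - 404x^2 + 24336. This polynomial is irreducible over Q: it has no rational root (each ±√23 ± √179 is irrational), and any factorization into two quadratics over Q would force √(4117) ∈ Q (pairing opposite roots) or √23, √179 ∈ Q (other pairings), all impossible. Hence [Q(γ):Q] = 4 = [Q(√23, √179):Q], so Q(γ) = Q(√23, √179).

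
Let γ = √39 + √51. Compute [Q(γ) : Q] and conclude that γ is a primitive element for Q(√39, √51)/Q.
[Q(γ) : Q] = 4 (equivalently, Q(γ) = Q(√39, √51))

Obviously Q(γ) ⊆ Q(√39, √51), and [Q(√39, √51):Q] = 4 (since 39, 51 are distinct squarefree integers > 1 with 1989 not a perfect square). To show equality we compute the minimal polynomial of γ. From γ = √39 + √51: γ^2 = 39 + 2√(1989) + 51 = 90 + 2√(1989), so γ^2 - 90 = 2√(1989); squaring, (γ^2 - 90)^2 = 4·1989, i.e. γ^4 - 180γ^2 + 8100 - 7956 = 0, i.e. γ^4 - 180γ^2 + 144 = 0. So γ is a root of x^4 - 180x^2 + 144. This polynomial is irreducible over Q: it has no rational root (each ±√39 ± √51 is irrational), and any factorization into two quadratics over Q would force √(1989) ∈ Q (pairing opposite roots) or √39, √51 ∈ Q (other pairings), all impossible. Hence [Q(γ):Q] = 4 = [Q(√39, √51):Q], so Q(γ) = Q(√39, √51).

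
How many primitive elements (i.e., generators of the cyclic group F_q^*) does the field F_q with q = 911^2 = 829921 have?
There are φ(829920) = 165888 primitive elements

F_q^* is cyclic of order q - 1 = 829920. A cyclic group of order m has exactly φ(m) generators. Here m = 829920 = 2^5 · 3 · 5 · 7 · 13 · 19, so the number of primitive elements is φ(829920) = 165888.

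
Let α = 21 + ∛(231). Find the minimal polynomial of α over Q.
m_α(x) = x^3 - 63x^2 + 1323x - 9492

Set β = α - 21 = ∛(231), so β^3 = 231. Then (α - 21)^3 - 231 = 0, i.e. α is a root of g(x) = (x - 21)^3 - 231 = x^3 - 63x^2 + 1323x - 9492. Since g(x) = h(x - 21) where h(x) = x^3 - 231, and h is irreducible over Q (because 231 is not a perfect cube, so h has no rational root, and a monic cubic with no rational root is irreducible), g is also irreducible (irreducibility is preserved under the substitution x → x - 21). Hence m_α(x) = x^3 - 63x^2 + 1323x - 9492.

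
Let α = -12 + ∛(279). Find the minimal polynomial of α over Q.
m_α(x) = x^3 + 36x^2 + 432x + 1449

Set β = α + 12 = ∛(279), so β^3 = 279. Then (α + 12)^3 - 279 = 0, i.e. α is a root of g(x) = (x + 12)^3 - 279 = x^3 + 36x^2 + 432x + 1449. Since g(x) = h(x + 12) where h(x) = x^3 - 279, and h is irreducible over Q (because 279 is not a perfect cube, so h has no rational root, and a monic cubic with no rational root is irreducible), g is also irreducible (irreducibility is preserved under the substitution x → x + 12). Hence m_α(x) = x^3 + 36x^2 + 432x + 1449.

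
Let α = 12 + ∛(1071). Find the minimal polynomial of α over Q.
m_α(x) = x^3 - 36x^2 + 432x - 2799

Set β = α - 12 = ∛(1071), so β^3 = 1071. Then (α - 12)^3 - 1071 = 0, i.e. α is a root of g(x) = (x - 12)^3 - 1071 = x^3 - 36x^2 + 432x - 2799. Since g(x) = h(x - 12) where h(x) = x^3 - 1071, and h is irreducible over Q (because 1071 is not a perfect cube, so h has no rational root, and a monic cubic with no rational root is irreducible), g is also irreducible (irreducibility is preserved under the substitution x → x - 12). Hence m_α(x) = x^3 - 36x^2 + 432x - 2799.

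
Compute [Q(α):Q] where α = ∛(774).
[Q(α):Q] = 3

The minimal polynomial of α is x^3 - 774, irreducible over Q since 774 is not a perfect cube (so x^3 - 774 has no rational root). Hence [Q(α):Q] = deg(m_α) = 3.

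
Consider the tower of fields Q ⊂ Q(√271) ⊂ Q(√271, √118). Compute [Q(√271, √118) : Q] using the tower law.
[Q(√271, √118) : Q] = 4

[Q(√271):Q] = 2 (min poly x^2 - 271, irreducible since 271 is squarefree > 1). For the top step, suppose √118 ∈ Q(√271), say √118 = c + d√271 with c, d ∈ Q. Squaring: 118 = c^2 + 271d^2 + 2cd√271. Since √271 ∉ Q this forces 2cd = 0. If d = 0 then √118 = c ∈ Q, contradicting 118 squarefree > 1. If c = 0 then 118 = 271d^2, so 271·118 = (271d)^2 is a perfect square in Q — but 271·118 = 31978 is not a perfect square (since 271 and 118 are distinct squarefree integers). Contradiction. Hence √118 ∉ Q(√271), so x^2 - 118 stays irreducible over Q(√271) and [Q(√271, √118) : Q(√271)] = 2. By the tower law, [Q(√271, √118) : Q] = 2 · 2 = 4.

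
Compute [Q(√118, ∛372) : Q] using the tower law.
[Q(√118, ∛372) : Q] = 6

Let L = Q(√118, ∛372). Since Q(√118) ⊂ L and [Q(√118):Q] = 2, the tower law gives 2 | [L:Q]. Likewise Q(∛372) ⊂ L with [Q(∛372):Q] = 3 (because 372 is not a perfect cube), so 3 | [L:Q]. As gcd(2,3) = 1, [L:Q] is divisible by 6. Conversely L is generated over Q by √118 and ∛372, so [L:Q] ≤ 2·3 = 6. Therefore [Q(√118, ∛372) : Q] = 6.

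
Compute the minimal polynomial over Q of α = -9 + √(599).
m_α(x) = x^2 + 18x - 518

From α + 9 = √(599), squaring gives (α + 9)^2 = 599, i.e. α^2 + 18α + 81 = 599, so α^2 + 18α - 518 = 0. The discriminant of x^2 + 18x - 518 is (18)^2 - 4·(-518) = 324 + 2072 = 2396, and 4·(599) is not a perfect square in Q since 599 is squarefree and ≠ 1. Hence x^2 + 18x - 518 is irreducible over Q and is the minimal polynomial of α.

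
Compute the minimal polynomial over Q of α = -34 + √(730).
m_α(x) = x^2 + 68x + 426

From α + 34 = √(730), squaring gives (α + 34)^2 = 730, i.e. α^2 + 68α + 1156 = 730, so α^2 + 68α + 426 = 0. The discriminant of x^2 + 68x + 426 is (68)^2 - 4·(426) = 4624 - 1704 = 2920, and 4·(730) is not a perfect square in Q since 730 is squarefree and ≠ 1. Hence x^2 + 68x + 426 is irreducible over Q and is the minimal polynomial of α.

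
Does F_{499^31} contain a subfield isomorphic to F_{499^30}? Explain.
No: F_{499^30} is not a subfield of F_{499^31}

F_{p^m} embeds in F_{p^n} iff m | n. Here 30 ∤ 31 (since 31 = 1·30 + 1 with remainder 1 ≠ 0), so F_{499^30} is not a subfield of F_{499^31}. Equivalently: if it were, the tower law would give 30 = [F_{499^30}:F_499] dividing [F_{499^31}:F_499] = 31, contradiction.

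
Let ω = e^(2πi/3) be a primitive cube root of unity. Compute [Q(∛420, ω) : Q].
[Q(∛420, ω) : Q] = 6

[Q(∛420):Q] = 3 (min poly x^3 - 420, irreducible since 420 is not a perfect cube). [Q(ω):Q] = 2 (min poly x^2 + x + 1). Since Q(∛420) ⊂ R and ω ∉ R, we have ω ∉ Q(∛420), so x^2 + x + 1 remains irreducible over Q(∛420) and [Q(∛420, ω) : Q(∛420)] = 2. By the tower law, [Q(∛420, ω) : Q] = 3 · 2 = 6. (In fact Q(∛420, ω) is the splitting field of x^3 - 420 over Q.)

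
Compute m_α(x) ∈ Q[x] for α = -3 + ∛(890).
m_α(x) = x^3 + 9x^2 + 27x - 863

Set β = α + 3 = ∛(890), so β^3 = 890. Then (α + 3)^3 - 890 = 0, i.e. α is a root of g(x) = (x + 3)^3 - 890 = x^3 + 9x^2 + 27x - 863. Since g(x) = h(x + 3) where h(x) = x^3 - 890, and h is irreducible over Q (because 890 is not a perfect cube, so h has no rational root, and a monic cubic with no rational root is irreducible), g is also irreducible (irreducibility is preserved under the substitution x → x + 3). Hence m_α(x) = x^3 + 9x^2 + 27x - 863.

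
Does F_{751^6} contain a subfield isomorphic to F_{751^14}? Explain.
No: F_{751^14} is not a subfield of F_{751^6}

F_{p^m} embeds in F_{p^n} iff m | n. Here 14 ∤ 6 (since 6 = 0·14 + 6 with remainder 6 ≠ 0), so F_{751^14} is not a subfield of F_{751^6}. Equivalently: if it were, the tower law would give 14 = [F_{751^14}:F_751] dividing [F_{751^6}:F_751] = 6, contradiction.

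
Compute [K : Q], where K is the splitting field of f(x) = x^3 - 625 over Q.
[K : Q] = 6

The roots of x^3 - 625 are ∛625, ω∛625, ω^2∛625 where ω = e^(2πi/3) is a primitive cube root of unity, so K = Q(∛625, ω). Now [Q(∛625):Q] = 3 (since 625 is not a perfect cube, x^3 - 625 is irreducible) and [Q(ω):Q] = 2. Both 2 and 3 divide [K:Q], and [K:Q] ≤ 3·2 = 6, so [K:Q] = 6. (Equivalently: Q(∛625) ⊂ R but ω ∉ R, so [K : Q(∛625)] = 2.)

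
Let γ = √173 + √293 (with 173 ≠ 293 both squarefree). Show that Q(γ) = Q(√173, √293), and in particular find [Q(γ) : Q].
[Q(γ) : Q] = 4 (equivalently, Q(γ) = Q(√173, √293))

Obviously Q(γ) ⊆ Q(√173, √293), and [Q(√173, √293):Q] = 4 (since 173, 293 are distinct squarefree integers > 1 with 50689 not a perfect square). To show equality we compute the minimal polynomial of γ. From γ = √173 + √293: γ^2 = 173 + 2√(50689) + 293 = 466 + 2√(50689), so γ^2 - 466 = 2√(50689); squaring, (γ^2 - 466)^2 = 4·50689, i.e. γ^4 - 932γ^2 + 217156 - 202756 = 0, i.e. γ^4 - 932γ^2 + 14400 = 0. So γ is a root of x^4 - 932x^2 + 14400. This polynomial is irreducible over Q: it has no rational root (each ±√173 ± √293 is irrational), and any factorization into two quadratics over Q would force √(50689) ∈ Q (pairing opposite roots) or √173, √293 ∈ Q (other pairings), all impossible. Hence [Q(γ):Q] = 4 = [Q(√173, √293):Q], so Q(γ) = Q(√173, √293).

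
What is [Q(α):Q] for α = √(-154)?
[Q(α):Q] = 2

[Q(α):Q] equals the degree of the minimal polynomial of α. Here α^2 = -154 and x^2 + 154 is irreducible (d = -154 is squarefree, ≠ 1, hence not a square), so deg(m_α) = 2. Thus [Q(α):Q] = 2.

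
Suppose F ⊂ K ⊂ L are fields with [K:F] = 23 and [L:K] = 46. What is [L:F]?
[L:F] = 1058

The tower law says that for any tower of field extensions F ⊂ K ⊂ L with finite degrees, [L:F] = [L:K] · [K:F]. Here this gives [L:F] = 46 · 23 = 1058.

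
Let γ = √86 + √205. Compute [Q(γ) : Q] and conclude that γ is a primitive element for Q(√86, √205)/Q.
[Q(γ) : Q] = 4 (equivalently, Q(γ) = Q(√86, √205))

Obviously Q(γ) ⊆ Q(√86, √205), and [Q(√86, √205):Q] = 4 (since 86, 205 are distinct squarefree integers > 1 with 17630 not a perfect square). To show equality we compute the minimal polynomial of γ. From γ = √86 + √205: γ^2 = 86 + 2√(17630) + 205 = 291 + 2√(17630), so γ^2 - 291 = 2√(17630); squaring, (γ^2 - 291)^2 = 4·17630, i.e. γ^4 - 582γ^2 + 84681 - 70520 = 0, i.e. γ^4 - 582γ^2 + 14161 = 0. So γ is a root of x^4 - 582x^2 + 14161. This polynomial is irreducible over Q: it has no rational root (each ±√86 ± √205 is irrational), and any factorization into two quadratics over Q would force √(17630) ∈ Q (pairing opposite roots) or √86, √205 ∈ Q (other pairings), all impossible. Hence [Q(γ):Q] = 4 = [Q(√86, √205):Q], so Q(γ) = Q(√86, √205).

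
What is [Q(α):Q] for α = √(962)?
[Q(α):Q] = 2

[Q(α):Q] equals the degree of the minimal polynomial of α. Here α^2 = 962 and x^2 - 962 is irreducible (d = 962 is squarefree, ≠ 1, hence not a square), so deg(m_α) = 2. Thus [Q(α):Q] = 2.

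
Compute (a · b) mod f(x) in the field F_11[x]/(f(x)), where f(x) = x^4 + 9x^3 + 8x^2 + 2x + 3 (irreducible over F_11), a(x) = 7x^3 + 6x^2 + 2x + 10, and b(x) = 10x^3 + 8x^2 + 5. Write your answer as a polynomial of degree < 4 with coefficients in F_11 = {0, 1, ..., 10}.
a · b ≡ 5x^3 + 9x^2 + 5x + 1 (mod f(x))

Multiply in F_11[x]: a(x)·b(x) = (7x^3 + 6x^2 + 2x + 10)·(10x^3 + 8x^2 + 5) = 4x^6 + 6x^5 + 2x^4 + 8x^3 + 10x + 6. This has degree ≥ 4, so divide by f(x) over F_11: 4x^6 + 6x^5 + 2x^4 + 8x^3 + 10x + 6 = (4x^2 + 3x + 9)·(x^4 + 9x^3 + 8x^2 + 2x + 3) + (5x^3 + 9x^2 + 5x + 1). Hence a·b ≡ 5x^3 + 9x^2 + 5x + 1 (mod f). (F_11[x]/(f) is a field with 11^4 = 14641 elements since f is irreducible of degree 4.)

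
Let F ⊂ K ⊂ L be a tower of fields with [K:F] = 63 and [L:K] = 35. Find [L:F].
[L:F] = 2205

The tower law says that for any tower of field extensions F ⊂ K ⊂ L with finite degrees, [L:F] = [L:K] · [K:F]. Here this gives [L:F] = 35 · 63 = 2205.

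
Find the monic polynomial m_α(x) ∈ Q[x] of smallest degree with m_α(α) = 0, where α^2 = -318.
m_α(x) = x^2 + 318

α satisfies α^2 + 318 = 0, so x^2 + 318 annihilates α. Since d = -318 is squarefree and ≠ 1, it is not a perfect square in Q, so x^2 + 318 has no rational root and is therefore irreducible over Q (a degree-2 polynomial over a field is irreducible iff it has no root). Hence m_α(x) = x^2 + 318.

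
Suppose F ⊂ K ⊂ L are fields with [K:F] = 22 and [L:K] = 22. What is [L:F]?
[L:F] = 484

The tower law says that for any tower of field extensions F ⊂ K ⊂ L with finite degrees, [L:F] = [L:K] · [K:F]. Here this gives [L:F] = 22 · 22 = 484.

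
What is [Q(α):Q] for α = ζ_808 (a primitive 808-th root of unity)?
[Q(α):Q] = 400

The minimal polynomial of ζ_808 over Q is the 808-th cyclotomic polynomial Φ_808(x), which is irreducible over Q and has degree φ(808) = 400. Hence [Q(α):Q] = φ(808) = 400.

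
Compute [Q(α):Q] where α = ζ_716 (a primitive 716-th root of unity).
[Q(α):Q] = 356

The minimal polynomial of ζ_716 over Q is the 716-th cyclotomic polynomial Φ_716(x), which is irreducible over Q and has degree φ(716) = 356. Hence [Q(α):Q] = φ(716) = 356.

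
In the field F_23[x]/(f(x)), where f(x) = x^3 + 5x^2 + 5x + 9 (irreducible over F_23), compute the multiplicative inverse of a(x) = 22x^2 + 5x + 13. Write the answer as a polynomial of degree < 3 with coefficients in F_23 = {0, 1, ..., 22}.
a(x)^(-1) ≡ 4x^2 + x + 20 (mod f(x))

Since f is irreducible over F_23, F_23[x]/(f) is a field and a(x) ≠ 0 has an inverse. Apply the extended Euclidean algorithm to f(x) and a(x) in F_23[x]: f(x) = (22x + 13)·a(x) + (22x + 1);  a(x) = (x + 19)·(22x + 1) + (17). The last nonzero remainder is the constant 17 = gcd(f, a) in F_23. Back-substituting through the division chain expresses 17 = s(x)·a(x) + t(x)·f(x) with s(x) ≡ 22x^2 + 17x + 18 (mod f), so (22x^2 + 17x + 18)·a(x) ≡ 17 (mod f). Multiplying by 17^(-1) ≡ 19 in F_23 gives a(x)^(-1) ≡ 19·(22x^2 + 17x + 18) ≡ 4x^2 + x + 20 (mod f). Check: (22x^2 + 5x + 13)·(4x^2 + x + 20) = 19x^4 + 19x^3 + 14x^2 + 21x + 7 ≡ 1 (mod x^3 + 5x^2 + 5x + 9).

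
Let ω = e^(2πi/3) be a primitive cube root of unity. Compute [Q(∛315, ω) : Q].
[Q(∛315, ω) : Q] = 6

[Q(∛315):Q] = 3 (min poly x^3 - 315, irreducible since 315 is not a perfect cube). [Q(ω):Q] = 2 (min poly x^2 + x + 1). Since Q(∛315) ⊂ R and ω ∉ R, we have ω ∉ Q(∛315), so x^2 + x + 1 remains irreducible over Q(∛315) and [Q(∛315, ω) : Q(∛315)] = 2. By the tower law, [Q(∛315, ω) : Q] = 3 · 2 = 6. (In fact Q(∛315, ω) is the splitting field of x^3 - 315 over Q.)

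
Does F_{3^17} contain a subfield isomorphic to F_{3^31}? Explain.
No: F_{3^31} is not a subfield of F_{3^17}

F_{p^m} embeds in F_{p^n} iff m | n. Here 31 ∤ 17 (since 17 = 0·31 + 17 with remainder 17 ≠ 0), so F_{3^31} is not a subfield of F_{3^17}. Equivalently: if it were, the tower law would give 31 = [F_{3^31}:F_3] dividing [F_{3^17}:F_3] = 17, contradiction.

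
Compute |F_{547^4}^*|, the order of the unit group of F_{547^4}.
|F_{547^4}^*| = 89526025680

F_{547^4} has 547^4 = 89526025681 elements; its multiplicative group consists of all nonzero elements, so |F_{547^4}^*| = 89526025681 - 1 = 89526025680. (It is cyclic since any finite subgroup of the multiplicative group of a field is cyclic.)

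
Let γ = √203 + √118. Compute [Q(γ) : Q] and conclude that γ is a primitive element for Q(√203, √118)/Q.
[Q(γ) : Q] = 4 (equivalently, Q(γ) = Q(√203, √118))

Obviously Q(γ) ⊆ Q(√203, √118), and [Q(√203, √118):Q] = 4 (since 203, 118 are distinct squarefree integers > 1 with 23954 not a perfect square). To show equality we compute the minimal polynomial of γ. From γ = √203 + √118: γ^2 = 203 + 2√(23954) + 118 = 321 + 2√(23954), so γ^2 - 321 = 2√(23954); squaring, (γ^2 - 321)^2 = 4·23954, i.e. γ^4 - 642γ^2 + 103041 - 95816 = 0, i.e. γ^4 - 642γ^2 + 7225 = 0. So γ is a root of x^4 - 642x^2 + 7225. This polynomial is irreducible over Q: it has no rational root (each ±√203 ± √118 is irrational), and any factorization into two quadratics over Q would force √(23954) ∈ Q (pairing opposite roots) or √203, √118 ∈ Q (other pairings), all impossible. Hence [Q(γ):Q] = 4 = [Q(√203, √118):Q], so Q(γ) = Q(√203, √118).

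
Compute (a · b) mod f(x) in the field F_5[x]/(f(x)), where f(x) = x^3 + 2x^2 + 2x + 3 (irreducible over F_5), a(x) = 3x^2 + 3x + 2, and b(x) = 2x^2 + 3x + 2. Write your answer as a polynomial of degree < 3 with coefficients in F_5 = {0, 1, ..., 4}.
a · b ≡ x^2 + 3x (mod f(x))

Multiply in F_5[x]: a(x)·b(x) = (3x^2 + 3x + 2)·(2x^2 + 3x + 2) = x^4 + 4x^2 + 2x + 4. This has degree ≥ 3, so divide by f(x) over F_5: x^4 + 4x^2 + 2x + 4 = (x + 3)·(x^3 + 2x^2 + 2x + 3) + (x^2 + 3x). Hence a·b ≡ x^2 + 3x (mod f). (F_5[x]/(f) is a field with 5^3 = 125 elements since f is irreducible of degree 3.)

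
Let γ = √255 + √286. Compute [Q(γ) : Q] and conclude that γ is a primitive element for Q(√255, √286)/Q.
[Q(γ) : Q] = 4 (equivalently, Q(γ) = Q(√255, √286))

Obviously Q(γ) ⊆ Q(√255, √286), and [Q(√255, √286):Q] = 4 (since 255, 286 are distinct squarefree integers > 1 with 72930 not a perfect square). To show equality we compute the minimal polynomial of γ. From γ = √255 + √286: γ^2 = 255 + 2√(72930) + 286 = 541 + 2√(72930), so γ^2 - 541 = 2√(72930); squaring, (γ^2 - 541)^2 = 4·72930, i.e. γ^4 - 1082γ^2 + 292681 - 291720 = 0, i.e. γ^4 - 1082γ^2 + 961 = 0. So γ is a root of x^4 - 1082x^2 + 961. This polynomial is irreducible over Q: it has no rational root (each ±√255 ± √286 is irrational), and any factorization into two quadratics over Q would force √(72930) ∈ Q (pairing opposite roots) or √255, √286 ∈ Q (other pairings), all impossible. Hence [Q(γ):Q] = 4 = [Q(√255, √286):Q], so Q(γ) = Q(√255, √286).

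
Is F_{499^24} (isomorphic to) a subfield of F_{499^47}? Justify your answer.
No: F_{499^24} is not a subfield of F_{499^47}

F_{p^m} embeds in F_{p^n} iff m | n. Here 24 ∤ 47 (since 47 = 1·24 + 23 with remainder 23 ≠ 0), so F_{499^24} is not a subfield of F_{499^47}. Equivalently: if it were, the tower law would give 24 = [F_{499^24}:F_499] dividing [F_{499^47}:F_499] = 47, contradiction.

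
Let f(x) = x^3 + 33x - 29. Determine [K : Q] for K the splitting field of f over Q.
[K : Q] = 6

By the rational root test, any rational root of the monic integer polynomial f(x) = x^3 + 33x - 29 must be an integer dividing the constant term -29, i.e. one of ±{1, 29}. Evaluating: f(1) = 5, f(-1) = -63, f(29) = 25317, f(-29) = -25375; none is 0, so f has no rational root and is therefore irreducible over Q (a cubic with no linear factor over a field is irreducible). For an irreducible cubic, the Galois group is A_3 or S_3 according as the discriminant disc(f) = -4a^3 - 27b^2 = -4·(33)^3 - 27·(-29)^2 = -166455 is or is not a square in Q. Here disc(f) = -166455 is not a perfect square in Q, so the Galois group of f over Q is not contained in A_3 and must be all of S_3. The splitting field has degree |S_3| = 6 over Q, so [K : Q] = 6.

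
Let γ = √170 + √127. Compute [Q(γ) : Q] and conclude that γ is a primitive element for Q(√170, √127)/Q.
[Q(γ) : Q] = 4 (equivalently, Q(γ) = Q(√170, √127))

Obviously Q(γ) ⊆ Q(√170, √127), and [Q(√170, √127):Q] = 4 (since 170, 127 are distinct squarefree integers > 1 with 21590 not a perfect square). To show equality we compute the minimal polynomial of γ. From γ = √170 + √127: γ^2 = 170 + 2√(21590) + 127 = 297 + 2√(21590), so γ^2 - 297 = 2√(21590); squaring, (γ^2 - 297)^2 = 4·21590, i.e. γ^4 - 594γ^2 + 88209 - 86360 = 0, i.e. γ^4 - 594γ^2 + 1849 = 0. So γ is a root of x^4 - 594x^2 + 1849. This polynomial is irreducible over Q: it has no rational root (each ±√170 ± √127 is irrational), and any factorization into two quadratics over Q would force √(21590) ∈ Q (pairing opposite roots) or √170, √127 ∈ Q (other pairings), all impossible. Hence [Q(γ):Q] = 4 = [Q(√170, √127):Q], so Q(γ) = Q(√170, √127).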